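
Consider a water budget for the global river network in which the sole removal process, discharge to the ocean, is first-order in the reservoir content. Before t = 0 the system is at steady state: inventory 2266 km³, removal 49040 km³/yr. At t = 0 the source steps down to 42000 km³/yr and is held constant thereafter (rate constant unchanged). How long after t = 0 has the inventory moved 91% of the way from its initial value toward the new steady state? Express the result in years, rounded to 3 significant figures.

0.111 yr

τ = M₀/F₀ = 2266/49040 = 0.04621 yr.
The remaining gap fraction is e^(−t/τ); 91% covered ⇒ e^(−t/τ) = 0.0900.
t = −τ ln(0.0900) = 0.04621 × 2.408 = 0.1113 yr.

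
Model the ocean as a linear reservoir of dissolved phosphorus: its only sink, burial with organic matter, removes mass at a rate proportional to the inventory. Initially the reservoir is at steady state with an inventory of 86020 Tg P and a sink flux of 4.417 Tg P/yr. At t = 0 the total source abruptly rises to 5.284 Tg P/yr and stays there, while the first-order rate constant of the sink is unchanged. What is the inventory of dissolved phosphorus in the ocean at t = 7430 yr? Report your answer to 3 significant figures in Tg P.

91400 Tg P

Residence time τ = M₀/F₀ = 19470 yr. The eventual steady state is M_∞ = M₀·(F₁/F₀) = 86020 × 5.284/4.417 = 102900 Tg P.
The anomaly ΔM(t) = M(t) − M_∞ decays as ΔM₀·e^(−t/τ) with ΔM₀ = 86020 − 102900 = −16880 Tg P.
At t = 7430 yr, e^(−t/τ) = e^(−0.3815) = 0.6828, so ΔM = −11530 Tg P and M = 102900 − 11530 = 91375 Tg P.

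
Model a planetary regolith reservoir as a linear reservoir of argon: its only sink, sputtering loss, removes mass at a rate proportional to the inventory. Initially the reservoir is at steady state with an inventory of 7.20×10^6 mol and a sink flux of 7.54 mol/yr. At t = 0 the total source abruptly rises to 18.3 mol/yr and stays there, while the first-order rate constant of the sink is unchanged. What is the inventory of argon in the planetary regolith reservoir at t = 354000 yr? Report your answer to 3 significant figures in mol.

1.04×10^7 mol

Residence time τ = M₀/F₀ = 954900 yr. The eventual steady state is M_∞ = M₀·(F₁/F₀) = 7.20×10^6 × 18.3/7.54 = 1.7475×10^7 mol.
The anomaly ΔM(t) = M(t) − M_∞ decays as ΔM₀·e^(−t/τ) with ΔM₀ = 7.20×10^6 − 1.7475×10^7 = −1.027×10^7 mol.
At t = 354000 yr, e^(−t/τ) = e^(−0.3707) = 0.6902, so ΔM = −7.092×10^6 mol and M = 1.7475×10^7 − 7.092×10^6 = 1.0383×10^7 mol.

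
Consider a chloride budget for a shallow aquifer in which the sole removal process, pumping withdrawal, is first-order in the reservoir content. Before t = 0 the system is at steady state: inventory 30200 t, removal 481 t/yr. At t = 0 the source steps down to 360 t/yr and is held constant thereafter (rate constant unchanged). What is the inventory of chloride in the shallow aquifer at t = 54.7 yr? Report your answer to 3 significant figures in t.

25800 t

The sink rate constant is k = F₀/M₀ = 481/30200 = 0.01593 yr⁻¹.
Solving dM/dt = F₁ − kM with M(0) = M₀ gives M(t) = F₁/k + (M₀ − F₁/k)·e^(−kt).
F₁/k = 360/0.01593 = 22603 t; kt = 0.01593 × 54.7 = 0.8712, e^(−kt) = 0.4184.
M(54.7) = 22603 + (30200 − 22603) × 0.4184 = 22603 + 3179 = 25782 t.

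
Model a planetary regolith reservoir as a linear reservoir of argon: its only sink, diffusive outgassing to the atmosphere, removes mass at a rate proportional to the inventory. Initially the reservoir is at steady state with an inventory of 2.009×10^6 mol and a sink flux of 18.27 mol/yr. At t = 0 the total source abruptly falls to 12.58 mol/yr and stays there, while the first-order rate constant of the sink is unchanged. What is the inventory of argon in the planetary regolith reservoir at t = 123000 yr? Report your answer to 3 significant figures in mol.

Residence time τ = M₀/F₀ = 110000 yr. The eventual steady state is M_∞ = M₀·(F₁/F₀) = 2.009×10^6 × 12.58/18.27 = 1.3833×10^6 mol.
The anomaly ΔM(t) = M(t) − M_∞ decays as ΔM₀·e^(−t/τ) with ΔM₀ = 2.009×10^6 − 1.3833×10^6 = 625700 mol.
At t = 123000 yr, e^(−t/τ) = e^(−1.119) = 0.3267, so ΔM = 204400 mol and M = 1.3833×10^6 + 204400 = 1.5878×10^6 mol.

1.59×10^6 mol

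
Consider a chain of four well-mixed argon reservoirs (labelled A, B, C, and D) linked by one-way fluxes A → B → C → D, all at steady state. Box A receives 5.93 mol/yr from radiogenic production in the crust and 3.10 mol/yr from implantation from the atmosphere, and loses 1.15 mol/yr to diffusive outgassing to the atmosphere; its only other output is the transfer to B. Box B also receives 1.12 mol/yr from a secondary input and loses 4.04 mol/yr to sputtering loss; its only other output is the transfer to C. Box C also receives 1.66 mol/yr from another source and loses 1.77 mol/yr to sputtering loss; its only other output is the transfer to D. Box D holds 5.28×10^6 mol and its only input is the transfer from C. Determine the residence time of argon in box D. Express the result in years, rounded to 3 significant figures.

1.09×10^6 yr

Box A: F(A→B) = (5.93 + 3.10) − 1.15 = 7.8800 mol/yr.
Box B: F(B→C) = (7.8800 + 1.12) − 4.04 = 4.9600 mol/yr.
Box C: F(C→D) = (4.9600 + 1.66) − 1.77 = 4.8500 mol/yr.
Box D throughput = its input = 4.8500 mol/yr; τ = 5.28×10^6 / 4.8500 = 1.089×10^6 yr.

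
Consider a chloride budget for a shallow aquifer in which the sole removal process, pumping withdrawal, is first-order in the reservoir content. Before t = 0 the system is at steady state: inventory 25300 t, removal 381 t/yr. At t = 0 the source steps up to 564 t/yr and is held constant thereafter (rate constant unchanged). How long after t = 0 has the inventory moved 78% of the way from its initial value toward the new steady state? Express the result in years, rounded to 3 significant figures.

τ = M₀/F₀ = 25300/381 = 66.40 yr.
The remaining gap fraction is e^(−t/τ); 78% covered ⇒ e^(−t/τ) = 0.220.
t = −τ ln(0.220) = 66.40 × 1.514 = 100.5 yr.

101 yr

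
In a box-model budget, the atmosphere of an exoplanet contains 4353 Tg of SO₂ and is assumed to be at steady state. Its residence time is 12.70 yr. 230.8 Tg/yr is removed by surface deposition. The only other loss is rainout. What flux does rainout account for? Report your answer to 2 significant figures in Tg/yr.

110 Tg/yr

Total removal F = M/τ = 4353 / 12.70 = 342.8 Tg/yr.
Rainout = F − (230.8) = 342.8 − 230.8 = 112.0 Tg/yr.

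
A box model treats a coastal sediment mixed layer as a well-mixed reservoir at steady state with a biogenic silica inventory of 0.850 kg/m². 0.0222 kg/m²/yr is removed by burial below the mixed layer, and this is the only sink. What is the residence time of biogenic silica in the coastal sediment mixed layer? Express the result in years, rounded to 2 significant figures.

τ = M / F = 0.850 / 0.0222 = 38.29 yr.

38 yr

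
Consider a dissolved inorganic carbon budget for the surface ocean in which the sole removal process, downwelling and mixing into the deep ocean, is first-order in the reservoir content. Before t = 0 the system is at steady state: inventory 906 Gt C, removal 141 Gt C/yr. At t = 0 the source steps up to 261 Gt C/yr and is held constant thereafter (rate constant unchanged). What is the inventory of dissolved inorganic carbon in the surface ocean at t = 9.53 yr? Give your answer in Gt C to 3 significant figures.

τ = M₀/F₀ = 906/141 = 6.426 yr; rate constant k = 1/τ.
New steady state M_∞ = F₁/k = F₁·τ = 261 × 6.426 = 1677.1 Gt C.
M(t) = M_∞ + (M₀ − M_∞)·e^(−t/τ); t/τ = 9.53/6.426 = 1.483, so e^(−t/τ) = 0.2269.
M(t) = 1677.1 − 771.1 × 0.2269 = 1502.1 Gt C.

1500 Gt C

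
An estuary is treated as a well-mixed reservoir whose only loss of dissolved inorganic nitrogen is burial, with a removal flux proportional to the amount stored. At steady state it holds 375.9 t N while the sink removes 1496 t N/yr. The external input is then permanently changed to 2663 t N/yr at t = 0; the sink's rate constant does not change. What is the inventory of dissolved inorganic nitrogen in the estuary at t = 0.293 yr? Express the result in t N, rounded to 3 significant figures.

Residence time τ = M₀/F₀ = 0.2513 yr. The eventual steady state is M_∞ = M₀·(F₁/F₀) = 375.9 × 2663/1496 = 669.13 t N.
The anomaly ΔM(t) = M(t) − M_∞ decays as ΔM₀·e^(−t/τ) with ΔM₀ = 375.9 − 669.13 = −293.2 t N.
At t = 0.293 yr, e^(−t/τ) = e^(−1.166) = 0.3116, so ΔM = −91.37 t N and M = 669.13 − 91.37 = 577.76 t N.

578 t N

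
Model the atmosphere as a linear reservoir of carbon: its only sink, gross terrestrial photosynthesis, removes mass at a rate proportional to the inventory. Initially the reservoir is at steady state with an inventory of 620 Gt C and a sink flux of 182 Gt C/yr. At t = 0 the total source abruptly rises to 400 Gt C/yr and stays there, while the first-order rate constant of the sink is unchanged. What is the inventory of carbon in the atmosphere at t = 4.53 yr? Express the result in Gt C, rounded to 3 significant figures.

τ = M₀/F₀ = 620/182 = 3.407 yr; rate constant k = 1/τ.
New steady state M_∞ = F₁/k = F₁·τ = 400 × 3.407 = 1362.6 Gt C.
M(t) = M_∞ + (M₀ − M_∞)·e^(−t/τ); t/τ = 4.53/3.407 = 1.330, so e^(−t/τ) = 0.2645.
M(t) = 1362.6 − 742.6 × 0.2645 = 1166.2 Gt C.

1170 Gt C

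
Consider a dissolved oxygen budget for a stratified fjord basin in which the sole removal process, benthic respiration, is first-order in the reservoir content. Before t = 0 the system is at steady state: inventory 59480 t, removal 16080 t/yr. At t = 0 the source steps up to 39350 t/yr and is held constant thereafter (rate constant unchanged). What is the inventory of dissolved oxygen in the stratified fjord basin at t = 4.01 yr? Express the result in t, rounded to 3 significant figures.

Residence time τ = M₀/F₀ = 3.699 yr. The eventual steady state is M_∞ = M₀·(F₁/F₀) = 59480 × 39350/16080 = 145560 t.
The anomaly ΔM(t) = M(t) − M_∞ decays as ΔM₀·e^(−t/τ) with ΔM₀ = 59480 − 145560 = −86080 t.
At t = 4.01 yr, e^(−t/τ) = e^(−1.084) = 0.3382, so ΔM = −29110 t and M = 145560 − 29110 = 116440 t.

116000 t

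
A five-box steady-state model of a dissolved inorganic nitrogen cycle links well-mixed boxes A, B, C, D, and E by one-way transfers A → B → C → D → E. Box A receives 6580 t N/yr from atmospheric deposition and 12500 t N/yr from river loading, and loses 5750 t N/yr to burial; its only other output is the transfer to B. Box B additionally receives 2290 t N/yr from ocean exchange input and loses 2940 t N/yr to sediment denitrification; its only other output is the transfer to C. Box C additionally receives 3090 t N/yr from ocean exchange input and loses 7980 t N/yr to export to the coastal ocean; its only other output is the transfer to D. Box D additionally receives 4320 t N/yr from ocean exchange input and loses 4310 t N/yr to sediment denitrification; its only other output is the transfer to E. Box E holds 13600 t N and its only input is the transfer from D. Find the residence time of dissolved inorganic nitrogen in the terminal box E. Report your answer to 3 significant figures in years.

1.74 yr

Box A: F(A→B) = (6580 + 12500) − 5750 = 13330 t N/yr.
Box B: F(B→C) = (13330 + 2290) − 2940 = 12680 t N/yr.
Box C: F(C→D) = (12680 + 3090) − 7980 = 7790.0 t N/yr.
Box D: F(D→E) = (7790.0 + 4320) − 4310 = 7800.0 t N/yr.
Box E throughput = its input = 7800.0 t N/yr; τ = 13600 / 7800.0 = 1.744 yr.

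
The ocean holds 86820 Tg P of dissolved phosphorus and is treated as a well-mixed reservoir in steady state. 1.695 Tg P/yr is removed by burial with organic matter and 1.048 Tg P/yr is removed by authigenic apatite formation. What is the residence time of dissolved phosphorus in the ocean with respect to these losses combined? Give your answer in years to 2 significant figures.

Total removal = 1.695 + 1.048 = 2.7430 Tg P/yr.
τ = M / ΣF_out = 86820 / 2.7430 = 31650 yr.

32000 yr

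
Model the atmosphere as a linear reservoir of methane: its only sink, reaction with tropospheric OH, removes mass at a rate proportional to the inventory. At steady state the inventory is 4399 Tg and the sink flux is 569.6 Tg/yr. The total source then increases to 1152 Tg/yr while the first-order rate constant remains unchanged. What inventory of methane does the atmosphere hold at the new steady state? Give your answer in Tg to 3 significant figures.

Rate constant k = F/M = 569.6 / 4399 = 0.1295 yr⁻¹.
At the new steady state, source = k·M_new ⇒ M_new = 1152 / 0.1295 = 8897 Tg.
(Equivalently M_new = M × F_new/F_old = 4399 × 1152/569.6.)

8900 Tg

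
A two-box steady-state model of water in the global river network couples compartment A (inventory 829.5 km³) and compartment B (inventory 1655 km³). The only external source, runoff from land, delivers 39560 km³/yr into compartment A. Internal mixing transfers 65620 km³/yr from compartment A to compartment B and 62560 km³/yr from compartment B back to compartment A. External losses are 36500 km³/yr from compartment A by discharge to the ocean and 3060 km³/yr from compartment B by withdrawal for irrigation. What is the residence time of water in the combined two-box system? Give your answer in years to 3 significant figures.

Treat the two boxes together as one reservoir: the mixing fluxes between them are internal recycling, so τ = ΣM / Σ(external losses).
M_total = 829.5 + 1655 = 2484.5 km³.
ΣF_external_out = 36500 + 3060 = 39560 km³/yr.
τ = M_total / ΣF_ext = 2484.5 / 39560 = 0.06280 yr.

0.0628 yr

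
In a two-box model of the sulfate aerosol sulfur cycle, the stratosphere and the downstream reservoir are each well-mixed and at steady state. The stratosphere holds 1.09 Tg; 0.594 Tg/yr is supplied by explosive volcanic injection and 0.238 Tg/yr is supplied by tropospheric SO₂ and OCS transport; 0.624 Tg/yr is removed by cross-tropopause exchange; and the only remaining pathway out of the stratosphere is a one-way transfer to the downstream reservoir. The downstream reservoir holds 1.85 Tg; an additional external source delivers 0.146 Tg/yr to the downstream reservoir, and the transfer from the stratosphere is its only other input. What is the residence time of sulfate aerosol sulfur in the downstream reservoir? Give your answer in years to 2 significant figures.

5.2 yr

Balance the stratosphere: ΣF_in = 0.594 + 0.238 = 0.83200 Tg/yr.
Transfer to the downstream reservoir = ΣF_in − (0.624) = 0.20800 Tg/yr.
Total input to the downstream reservoir = 0.20800 + 0.146 = 0.35400 Tg/yr; at steady state this equals its total output.
τ = M / F = 1.85 / 0.35400 = 5.226 yr.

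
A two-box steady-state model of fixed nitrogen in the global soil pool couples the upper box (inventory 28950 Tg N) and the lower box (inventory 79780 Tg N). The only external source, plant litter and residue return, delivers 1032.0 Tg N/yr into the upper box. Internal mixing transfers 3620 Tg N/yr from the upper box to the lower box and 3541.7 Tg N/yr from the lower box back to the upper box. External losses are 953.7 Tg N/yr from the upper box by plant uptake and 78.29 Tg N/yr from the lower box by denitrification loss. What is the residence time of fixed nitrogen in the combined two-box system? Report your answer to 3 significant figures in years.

For the system as a whole, the A↔B exchange is internal and contributes nothing to the throughput; only the external sinks remove mass.
M_total = 28950 + 79780 = 108730 Tg N.
ΣF_external_out = 953.7 + 78.29 = 1032.0 Tg N/yr.
τ = M_total / ΣF_ext = 108730 / 1032.0 = 105.4 yr.

105 yr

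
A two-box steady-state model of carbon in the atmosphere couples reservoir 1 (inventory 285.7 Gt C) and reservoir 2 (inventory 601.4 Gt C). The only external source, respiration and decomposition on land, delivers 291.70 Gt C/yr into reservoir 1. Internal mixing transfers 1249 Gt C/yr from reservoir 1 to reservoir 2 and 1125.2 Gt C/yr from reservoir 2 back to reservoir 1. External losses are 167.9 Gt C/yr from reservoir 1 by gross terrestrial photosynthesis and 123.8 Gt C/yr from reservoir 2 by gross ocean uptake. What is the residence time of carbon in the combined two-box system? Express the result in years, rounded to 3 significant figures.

3.04 yr

For the system as a whole, the A↔B exchange is internal and contributes nothing to the throughput; only the external sinks remove mass.
M_total = 285.7 + 601.4 = 887.10 Gt C.
ΣF_external_out = 167.9 + 123.8 = 291.70 Gt C/yr.
τ = M_total / ΣF_ext = 887.10 / 291.70 = 3.041 yr.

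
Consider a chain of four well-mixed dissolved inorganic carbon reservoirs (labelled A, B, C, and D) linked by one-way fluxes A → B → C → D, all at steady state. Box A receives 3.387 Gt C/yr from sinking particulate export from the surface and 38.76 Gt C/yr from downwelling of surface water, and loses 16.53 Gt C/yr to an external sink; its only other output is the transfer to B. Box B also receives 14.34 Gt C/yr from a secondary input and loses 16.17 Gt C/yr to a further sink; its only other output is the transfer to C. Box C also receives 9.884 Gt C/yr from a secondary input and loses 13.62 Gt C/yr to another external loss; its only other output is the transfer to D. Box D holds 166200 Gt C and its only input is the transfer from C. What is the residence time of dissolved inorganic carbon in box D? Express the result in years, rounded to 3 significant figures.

Box A: F(A→B) = (3.387 + 38.76) − 16.53 = 25.617 Gt C/yr.
Box B: F(B→C) = (25.617 + 14.34) − 16.17 = 23.787 Gt C/yr.
Box C: F(C→D) = (23.787 + 9.884) − 13.62 = 20.051 Gt C/yr.
Box D throughput = its input = 20.051 Gt C/yr; τ = 166200 / 20.051 = 8289 yr.

8290 yr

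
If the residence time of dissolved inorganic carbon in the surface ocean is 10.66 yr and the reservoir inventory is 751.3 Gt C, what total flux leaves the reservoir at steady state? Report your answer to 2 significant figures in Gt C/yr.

F = M / τ = 751.3 / 10.66 = 70.48 Gt C/yr.

70 Gt C/yr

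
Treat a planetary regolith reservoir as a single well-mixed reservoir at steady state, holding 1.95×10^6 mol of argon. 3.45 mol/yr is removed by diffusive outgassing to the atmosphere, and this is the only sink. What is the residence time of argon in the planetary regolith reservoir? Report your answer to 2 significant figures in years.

τ = M / F = 1.95×10^6 / 3.45 = 565200 yr.

570000 yr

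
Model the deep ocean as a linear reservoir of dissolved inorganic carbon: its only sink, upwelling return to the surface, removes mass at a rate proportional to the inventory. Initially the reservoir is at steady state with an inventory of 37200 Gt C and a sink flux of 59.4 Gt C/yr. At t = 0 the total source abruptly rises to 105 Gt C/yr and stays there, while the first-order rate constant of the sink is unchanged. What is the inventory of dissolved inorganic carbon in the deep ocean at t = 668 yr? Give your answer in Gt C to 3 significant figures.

The sink rate constant is k = F₀/M₀ = 59.4/37200 = 0.001597 yr⁻¹.
Solving dM/dt = F₁ − kM with M(0) = M₀ gives M(t) = F₁/k + (M₀ − F₁/k)·e^(−kt).
F₁/k = 105/0.001597 = 65758 Gt C; kt = 0.001597 × 668 = 1.067, e^(−kt) = 0.3442.
M(668) = 65758 + (37200 − 65758) × 0.3442 = 65758 − 9828 = 55929 Gt C.

55900 Gt C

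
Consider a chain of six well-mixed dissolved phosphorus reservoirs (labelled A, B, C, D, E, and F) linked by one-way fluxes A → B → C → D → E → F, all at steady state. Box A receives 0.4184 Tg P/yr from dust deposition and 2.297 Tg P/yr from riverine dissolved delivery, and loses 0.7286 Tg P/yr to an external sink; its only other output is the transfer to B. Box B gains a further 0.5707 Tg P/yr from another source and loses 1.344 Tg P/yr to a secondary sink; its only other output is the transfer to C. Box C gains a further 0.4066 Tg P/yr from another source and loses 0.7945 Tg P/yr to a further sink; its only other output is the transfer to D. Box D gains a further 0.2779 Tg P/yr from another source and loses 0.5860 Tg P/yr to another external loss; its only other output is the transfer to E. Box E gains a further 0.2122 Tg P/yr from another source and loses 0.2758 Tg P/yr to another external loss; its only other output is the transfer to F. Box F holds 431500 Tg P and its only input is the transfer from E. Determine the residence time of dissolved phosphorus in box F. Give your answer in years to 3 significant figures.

Box A: F(A→B) = (0.4184 + 2.297) − 0.7286 = 1.9868 Tg P/yr.
Box B: F(B→C) = (1.9868 + 0.5707) − 1.344 = 1.2135 Tg P/yr.
Box C: F(C→D) = (1.2135 + 0.4066) − 0.7945 = 0.82560 Tg P/yr.
Box D: F(D→E) = (0.82560 + 0.2779) − 0.5860 = 0.51750 Tg P/yr.
Box E: F(E→F) = (0.51750 + 0.2122) − 0.2758 = 0.45390 Tg P/yr.
Box F throughput = its input = 0.45390 Tg P/yr; τ = 431500 / 0.45390 = 950600 yr.

951000 yr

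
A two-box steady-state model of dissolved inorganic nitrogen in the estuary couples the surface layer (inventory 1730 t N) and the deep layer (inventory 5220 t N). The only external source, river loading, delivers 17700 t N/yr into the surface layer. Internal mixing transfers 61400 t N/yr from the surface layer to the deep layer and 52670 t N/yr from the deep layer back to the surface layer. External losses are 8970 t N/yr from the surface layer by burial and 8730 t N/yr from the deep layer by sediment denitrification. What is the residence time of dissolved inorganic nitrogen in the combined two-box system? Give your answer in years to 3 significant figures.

0.393 yr

Treat the two boxes together as one reservoir: the mixing fluxes between them are internal recycling, so τ = ΣM / Σ(external losses).
M_total = 1730 + 5220 = 6950.0 t N.
ΣF_external_out = 8970 + 8730 = 17700 t N/yr.
τ = M_total / ΣF_ext = 6950.0 / 17700 = 0.3927 yr.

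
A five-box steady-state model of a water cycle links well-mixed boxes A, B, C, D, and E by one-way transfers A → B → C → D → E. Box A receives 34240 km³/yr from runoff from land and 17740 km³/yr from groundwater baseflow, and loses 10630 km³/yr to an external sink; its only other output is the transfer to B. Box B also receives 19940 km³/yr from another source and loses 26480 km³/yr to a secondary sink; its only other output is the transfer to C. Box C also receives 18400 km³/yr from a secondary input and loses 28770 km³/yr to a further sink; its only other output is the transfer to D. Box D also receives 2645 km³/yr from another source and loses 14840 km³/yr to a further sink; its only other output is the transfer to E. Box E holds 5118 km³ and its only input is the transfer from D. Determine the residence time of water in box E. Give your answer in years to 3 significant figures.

Box A: F(A→B) = (34240 + 17740) − 10630 = 41350 km³/yr.
Box B: F(B→C) = (41350 + 19940) − 26480 = 34810 km³/yr.
Box C: F(C→D) = (34810 + 18400) − 28770 = 24440 km³/yr.
Box D: F(D→E) = (24440 + 2645) − 14840 = 12245 km³/yr.
Box E throughput = its input = 12245 km³/yr; τ = 5118 / 12245 = 0.4180 yr.

0.418 yr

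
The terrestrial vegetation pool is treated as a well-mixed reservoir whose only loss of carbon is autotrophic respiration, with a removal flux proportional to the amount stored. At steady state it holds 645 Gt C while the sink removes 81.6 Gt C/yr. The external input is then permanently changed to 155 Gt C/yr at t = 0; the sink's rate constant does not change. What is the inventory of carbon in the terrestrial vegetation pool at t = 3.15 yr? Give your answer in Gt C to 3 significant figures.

836 Gt C

Residence time τ = M₀/F₀ = 7.904 yr. The eventual steady state is M_∞ = M₀·(F₁/F₀) = 645 × 155/81.6 = 1225.2 Gt C.
The anomaly ΔM(t) = M(t) − M_∞ decays as ΔM₀·e^(−t/τ) with ΔM₀ = 645 − 1225.2 = −580.2 Gt C.
At t = 3.15 yr, e^(−t/τ) = e^(−0.3985) = 0.6713, so ΔM = −389.5 Gt C and M = 1225.2 − 389.5 = 835.70 Gt C.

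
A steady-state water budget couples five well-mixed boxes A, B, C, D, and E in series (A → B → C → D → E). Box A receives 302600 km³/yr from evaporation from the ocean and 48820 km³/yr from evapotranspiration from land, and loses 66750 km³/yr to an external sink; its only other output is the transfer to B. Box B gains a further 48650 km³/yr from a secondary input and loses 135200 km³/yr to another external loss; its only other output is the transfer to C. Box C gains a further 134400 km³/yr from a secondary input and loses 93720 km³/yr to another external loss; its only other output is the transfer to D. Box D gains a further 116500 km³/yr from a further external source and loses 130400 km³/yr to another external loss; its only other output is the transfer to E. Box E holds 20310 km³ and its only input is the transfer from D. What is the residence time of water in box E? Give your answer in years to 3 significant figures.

Box A: F(A→B) = (302600 + 48820) − 66750 = 284670 km³/yr.
Box B: F(B→C) = (284670 + 48650) − 135200 = 198120 km³/yr.
Box C: F(C→D) = (198120 + 134400) − 93720 = 238800 km³/yr.
Box D: F(D→E) = (238800 + 116500) − 130400 = 224900 km³/yr.
Box E throughput = its input = 224900 km³/yr; τ = 20310 / 224900 = 0.09031 yr.

0.0903 yr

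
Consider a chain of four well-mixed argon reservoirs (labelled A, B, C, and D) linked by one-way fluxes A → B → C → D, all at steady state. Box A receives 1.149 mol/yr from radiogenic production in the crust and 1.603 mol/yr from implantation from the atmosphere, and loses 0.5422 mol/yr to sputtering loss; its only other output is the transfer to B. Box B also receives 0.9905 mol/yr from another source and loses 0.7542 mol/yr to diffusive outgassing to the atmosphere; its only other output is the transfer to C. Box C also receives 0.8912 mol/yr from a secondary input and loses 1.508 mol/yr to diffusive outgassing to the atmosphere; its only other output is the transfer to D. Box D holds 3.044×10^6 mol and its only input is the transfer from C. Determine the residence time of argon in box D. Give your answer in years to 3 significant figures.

Box A: F(A→B) = (1.149 + 1.603) − 0.5422 = 2.2098 mol/yr.
Box B: F(B→C) = (2.2098 + 0.9905) − 0.7542 = 2.4461 mol/yr.
Box C: F(C→D) = (2.4461 + 0.8912) − 1.508 = 1.8293 mol/yr.
Box D throughput = its input = 1.8293 mol/yr; τ = 3.044×10^6 / 1.8293 = 1.664×10^6 yr.

1.66×10^6 yr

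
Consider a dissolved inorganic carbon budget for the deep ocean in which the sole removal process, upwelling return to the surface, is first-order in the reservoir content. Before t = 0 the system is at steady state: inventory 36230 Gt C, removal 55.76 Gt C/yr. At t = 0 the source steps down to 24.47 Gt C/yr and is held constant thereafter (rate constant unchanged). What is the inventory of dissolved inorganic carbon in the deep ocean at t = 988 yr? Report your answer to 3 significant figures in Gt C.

20300 Gt C

The sink rate constant is k = F₀/M₀ = 55.76/36230 = 0.001539 yr⁻¹.
Solving dM/dt = F₁ − kM with M(0) = M₀ gives M(t) = F₁/k + (M₀ − F₁/k)·e^(−kt).
F₁/k = 24.47/0.001539 = 15899 Gt C; kt = 0.001539 × 988 = 1.521, e^(−kt) = 0.2186.
M(988) = 15899 + (36230 − 15899) × 0.2186 = 15899 + 4444 = 20343 Gt C.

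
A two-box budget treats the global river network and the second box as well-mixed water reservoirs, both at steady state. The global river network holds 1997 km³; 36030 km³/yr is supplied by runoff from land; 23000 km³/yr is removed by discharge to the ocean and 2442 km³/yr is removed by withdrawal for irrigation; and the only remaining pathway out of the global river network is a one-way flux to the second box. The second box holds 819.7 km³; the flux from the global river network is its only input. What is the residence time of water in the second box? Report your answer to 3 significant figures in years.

0.0774 yr

Balance the global river network: ΣF_in = 36030 km³/yr.
Flux to the second box = ΣF_in − (23000 + 2442) = 10588 km³/yr.
At steady state the output of the second box equals its input, 10588 km³/yr.
τ = M / F = 819.7 / 10588 = 0.07742 yr.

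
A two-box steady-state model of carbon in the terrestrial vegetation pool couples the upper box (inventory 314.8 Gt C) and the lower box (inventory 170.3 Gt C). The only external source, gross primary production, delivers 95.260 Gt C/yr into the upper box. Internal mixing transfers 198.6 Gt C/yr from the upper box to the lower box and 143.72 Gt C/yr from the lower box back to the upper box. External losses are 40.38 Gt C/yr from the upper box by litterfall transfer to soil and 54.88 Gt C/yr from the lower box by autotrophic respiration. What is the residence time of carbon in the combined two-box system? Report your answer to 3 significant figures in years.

5.09 yr

For the system as a whole, the A↔B exchange is internal and contributes nothing to the throughput; only the external sinks remove mass.
M_total = 314.8 + 170.3 = 485.10 Gt C.
ΣF_external_out = 40.38 + 54.88 = 95.260 Gt C/yr.
τ = M_total / ΣF_ext = 485.10 / 95.260 = 5.092 yr.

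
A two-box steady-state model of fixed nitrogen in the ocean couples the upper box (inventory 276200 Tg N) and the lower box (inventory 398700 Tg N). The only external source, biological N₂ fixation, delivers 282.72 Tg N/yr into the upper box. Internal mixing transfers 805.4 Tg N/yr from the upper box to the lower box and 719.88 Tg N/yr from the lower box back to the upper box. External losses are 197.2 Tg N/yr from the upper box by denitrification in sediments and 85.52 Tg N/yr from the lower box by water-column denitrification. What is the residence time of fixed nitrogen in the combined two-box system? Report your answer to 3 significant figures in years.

Treat the two boxes together as one reservoir: the mixing fluxes between them are internal recycling, so τ = ΣM / Σ(external losses).
M_total = 276200 + 398700 = 674900 Tg N.
ΣF_external_out = 197.2 + 85.52 = 282.72 Tg N/yr.
τ = M_total / ΣF_ext = 674900 / 282.72 = 2387 yr.

2390 yr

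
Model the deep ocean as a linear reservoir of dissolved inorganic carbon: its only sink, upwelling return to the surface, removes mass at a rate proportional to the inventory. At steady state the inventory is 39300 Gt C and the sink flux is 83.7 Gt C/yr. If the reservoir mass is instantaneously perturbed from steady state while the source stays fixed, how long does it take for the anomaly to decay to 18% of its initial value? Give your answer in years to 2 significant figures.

810 yr

For a linear reservoir the anomaly decays as exp(−t/τ) with τ = M/F = 39300/83.7 = 469.5 yr.
exp(−t/τ) = 0.18 ⇒ t = −τ ln(0.18) = 469.5 × 1.715 = 805.2 yr.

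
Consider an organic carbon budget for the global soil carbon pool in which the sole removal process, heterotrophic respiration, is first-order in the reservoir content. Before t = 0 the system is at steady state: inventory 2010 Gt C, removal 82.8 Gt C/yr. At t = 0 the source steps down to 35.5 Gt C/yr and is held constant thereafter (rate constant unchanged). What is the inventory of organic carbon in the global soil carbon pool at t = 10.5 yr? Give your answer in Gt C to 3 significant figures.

τ = M₀/F₀ = 2010/82.8 = 24.28 yr; rate constant k = 1/τ.
New steady state M_∞ = F₁/k = F₁·τ = 35.5 × 24.28 = 861.78 Gt C.
M(t) = M_∞ + (M₀ − M_∞)·e^(−t/τ); t/τ = 10.5/24.28 = 0.4325, so e^(−t/τ) = 0.6489.
M(t) = 861.78 + 1148 × 0.6489 = 1606.8 Gt C.

1610 Gt C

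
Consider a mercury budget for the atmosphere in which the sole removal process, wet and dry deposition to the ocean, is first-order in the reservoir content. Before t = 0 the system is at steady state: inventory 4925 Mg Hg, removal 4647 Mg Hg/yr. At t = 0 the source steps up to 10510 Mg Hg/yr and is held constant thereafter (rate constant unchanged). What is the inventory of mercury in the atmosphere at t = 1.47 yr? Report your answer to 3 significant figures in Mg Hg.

9590 Mg Hg

τ = M₀/F₀ = 4925/4647 = 1.060 yr; rate constant k = 1/τ.
New steady state M_∞ = F₁/k = F₁·τ = 10510 × 1.060 = 11139 Mg Hg.
M(t) = M_∞ + (M₀ − M_∞)·e^(−t/τ); t/τ = 1.47/1.060 = 1.387, so e^(−t/τ) = 0.2498.
M(t) = 11139 − 6214 × 0.2498 = 9586.4 Mg Hg.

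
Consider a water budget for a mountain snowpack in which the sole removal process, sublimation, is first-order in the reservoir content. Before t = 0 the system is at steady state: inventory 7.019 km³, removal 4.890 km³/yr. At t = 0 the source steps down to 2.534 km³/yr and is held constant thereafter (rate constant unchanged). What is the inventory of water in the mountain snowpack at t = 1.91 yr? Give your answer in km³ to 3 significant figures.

4.53 km³

τ = M₀/F₀ = 7.019/4.890 = 1.435 yr; rate constant k = 1/τ.
New steady state M_∞ = F₁/k = F₁·τ = 2.534 × 1.435 = 3.6372 km³.
M(t) = M_∞ + (M₀ − M_∞)·e^(−t/τ); t/τ = 1.91/1.435 = 1.331, so e^(−t/τ) = 0.2643.
M(t) = 3.6372 + 3.382 × 0.2643 = 4.5311 km³.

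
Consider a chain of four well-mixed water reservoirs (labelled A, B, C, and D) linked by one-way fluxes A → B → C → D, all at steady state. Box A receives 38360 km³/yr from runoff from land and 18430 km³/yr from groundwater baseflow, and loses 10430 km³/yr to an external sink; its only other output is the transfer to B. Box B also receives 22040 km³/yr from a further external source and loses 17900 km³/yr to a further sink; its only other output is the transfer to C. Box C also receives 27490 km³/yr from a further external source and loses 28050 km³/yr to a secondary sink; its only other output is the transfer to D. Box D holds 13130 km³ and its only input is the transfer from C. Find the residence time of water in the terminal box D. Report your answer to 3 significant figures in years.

Box A: F(A→B) = (38360 + 18430) − 10430 = 46360 km³/yr.
Box B: F(B→C) = (46360 + 22040) − 17900 = 50500 km³/yr.
Box C: F(C→D) = (50500 + 27490) − 28050 = 49940 km³/yr.
Box D throughput = its input = 49940 km³/yr; τ = 13130 / 49940 = 0.2629 yr.

0.263 yr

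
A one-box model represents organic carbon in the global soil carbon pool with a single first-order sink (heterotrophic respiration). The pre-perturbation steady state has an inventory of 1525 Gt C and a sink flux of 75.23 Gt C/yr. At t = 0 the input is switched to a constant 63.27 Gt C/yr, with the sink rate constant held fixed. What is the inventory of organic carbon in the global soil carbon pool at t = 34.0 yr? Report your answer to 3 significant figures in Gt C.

1330 Gt C

The sink rate constant is k = F₀/M₀ = 75.23/1525 = 0.04933 yr⁻¹.
Solving dM/dt = F₁ − kM with M(0) = M₀ gives M(t) = F₁/k + (M₀ − F₁/k)·e^(−kt).
F₁/k = 63.27/0.04933 = 1282.6 Gt C; kt = 0.04933 × 34.0 = 1.677, e^(−kt) = 0.1869.
M(34.0) = 1282.6 + (1525 − 1282.6) × 0.1869 = 1282.6 + 45.31 = 1327.9 Gt C.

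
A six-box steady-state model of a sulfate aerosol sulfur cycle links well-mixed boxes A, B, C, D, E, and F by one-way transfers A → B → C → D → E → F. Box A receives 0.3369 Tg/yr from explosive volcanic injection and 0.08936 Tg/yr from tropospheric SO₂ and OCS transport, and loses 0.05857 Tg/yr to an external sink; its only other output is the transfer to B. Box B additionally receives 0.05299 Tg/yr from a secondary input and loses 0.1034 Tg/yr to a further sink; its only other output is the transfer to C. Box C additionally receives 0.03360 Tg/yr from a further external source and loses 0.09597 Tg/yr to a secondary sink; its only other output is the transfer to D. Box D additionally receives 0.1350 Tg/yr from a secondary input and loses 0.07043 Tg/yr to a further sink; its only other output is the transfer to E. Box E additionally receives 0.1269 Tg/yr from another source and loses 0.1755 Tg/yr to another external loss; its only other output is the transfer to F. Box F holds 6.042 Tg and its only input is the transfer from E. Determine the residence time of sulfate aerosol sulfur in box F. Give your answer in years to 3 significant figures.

Box A: F(A→B) = (0.3369 + 0.08936) − 0.05857 = 0.36769 Tg/yr.
Box B: F(B→C) = (0.36769 + 0.05299) − 0.1034 = 0.31728 Tg/yr.
Box C: F(C→D) = (0.31728 + 0.03360) − 0.09597 = 0.25491 Tg/yr.
Box D: F(D→E) = (0.25491 + 0.1350) − 0.07043 = 0.31948 Tg/yr.
Box E: F(E→F) = (0.31948 + 0.1269) − 0.1755 = 0.27088 Tg/yr.
Box F throughput = its input = 0.27088 Tg/yr; τ = 6.042 / 0.27088 = 22.31 yr.

22.3 yr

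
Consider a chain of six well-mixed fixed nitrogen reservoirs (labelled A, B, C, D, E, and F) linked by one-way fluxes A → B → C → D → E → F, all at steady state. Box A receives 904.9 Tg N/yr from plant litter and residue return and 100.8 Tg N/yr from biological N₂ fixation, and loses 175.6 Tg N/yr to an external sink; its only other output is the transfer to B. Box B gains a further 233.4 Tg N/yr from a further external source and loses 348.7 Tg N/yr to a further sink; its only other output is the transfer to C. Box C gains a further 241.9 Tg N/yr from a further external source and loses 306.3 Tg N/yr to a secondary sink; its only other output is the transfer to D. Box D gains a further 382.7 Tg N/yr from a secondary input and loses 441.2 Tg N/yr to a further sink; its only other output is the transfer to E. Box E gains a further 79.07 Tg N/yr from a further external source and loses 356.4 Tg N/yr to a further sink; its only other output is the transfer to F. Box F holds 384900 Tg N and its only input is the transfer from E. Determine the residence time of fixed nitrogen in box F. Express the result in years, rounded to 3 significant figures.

Box A: F(A→B) = (904.9 + 100.8) − 175.6 = 830.10 Tg N/yr.
Box B: F(B→C) = (830.10 + 233.4) − 348.7 = 714.80 Tg N/yr.
Box C: F(C→D) = (714.80 + 241.9) − 306.3 = 650.40 Tg N/yr.
Box D: F(D→E) = (650.40 + 382.7) − 441.2 = 591.90 Tg N/yr.
Box E: F(E→F) = (591.90 + 79.07) − 356.4 = 314.57 Tg N/yr.
Box F throughput = its input = 314.57 Tg N/yr; τ = 384900 / 314.57 = 1224 yr.

1220 yr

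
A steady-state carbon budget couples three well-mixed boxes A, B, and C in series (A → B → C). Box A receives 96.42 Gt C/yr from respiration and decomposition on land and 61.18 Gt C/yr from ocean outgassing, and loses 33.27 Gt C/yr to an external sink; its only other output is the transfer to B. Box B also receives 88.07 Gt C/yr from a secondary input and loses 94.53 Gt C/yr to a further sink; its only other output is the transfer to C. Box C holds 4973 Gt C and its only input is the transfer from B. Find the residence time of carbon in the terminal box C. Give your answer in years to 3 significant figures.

42.2 yr

Box A: F(A→B) = (96.42 + 61.18) − 33.27 = 124.33 Gt C/yr.
Box B: F(B→C) = (124.33 + 88.07) − 94.53 = 117.87 Gt C/yr.
Box C throughput = its input = 117.87 Gt C/yr; τ = 4973 / 117.87 = 42.19 yr.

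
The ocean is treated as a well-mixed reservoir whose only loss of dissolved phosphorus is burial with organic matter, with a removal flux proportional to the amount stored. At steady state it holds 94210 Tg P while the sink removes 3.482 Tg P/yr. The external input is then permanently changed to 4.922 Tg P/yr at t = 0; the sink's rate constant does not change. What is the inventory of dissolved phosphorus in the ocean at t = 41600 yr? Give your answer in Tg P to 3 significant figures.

125000 Tg P

Residence time τ = M₀/F₀ = 27060 yr. The eventual steady state is M_∞ = M₀·(F₁/F₀) = 94210 × 4.922/3.482 = 133170 Tg P.
The anomaly ΔM(t) = M(t) − M_∞ decays as ΔM₀·e^(−t/τ) with ΔM₀ = 94210 − 133170 = −38960 Tg P.
At t = 41600 yr, e^(−t/τ) = e^(−1.538) = 0.2149, so ΔM = −8373 Tg P and M = 133170 − 8373 = 124800 Tg P.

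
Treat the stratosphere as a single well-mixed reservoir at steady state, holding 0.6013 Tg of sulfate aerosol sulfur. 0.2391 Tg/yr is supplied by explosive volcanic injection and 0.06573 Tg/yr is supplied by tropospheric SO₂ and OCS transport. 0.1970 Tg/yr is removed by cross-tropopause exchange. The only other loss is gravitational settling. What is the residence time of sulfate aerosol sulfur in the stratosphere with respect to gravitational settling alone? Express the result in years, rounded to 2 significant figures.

At steady state ΣF_in = ΣF_out.
ΣF_in = 0.2391 + 0.06573 = 0.30483 Tg/yr.
Gravitational settling flux = ΣF_in − (0.1970) = 0.30483 − 0.1970 = 0.1078 Tg/yr.
τ = M / F = 0.6013 / 0.1078 = 5.576 yr.

5.6 yr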